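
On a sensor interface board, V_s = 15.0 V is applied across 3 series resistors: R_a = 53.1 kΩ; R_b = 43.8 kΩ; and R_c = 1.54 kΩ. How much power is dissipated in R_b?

P ≈ 1.02 mW

ΣR = 98.44 kΩ → I = 15.0/98.44 = 0.1524 mA.
V(R_b) = I·R = 6.674 V; P = V·I = 6.674 × 0.1524 = 1.017 mW.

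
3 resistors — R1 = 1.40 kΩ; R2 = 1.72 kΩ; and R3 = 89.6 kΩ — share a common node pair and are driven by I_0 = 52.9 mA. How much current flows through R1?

I ≈ 28.9 mA

Total conductance ΣG = 1/1.40 + 1/1.72 + 1/89.6 = 1.307 (units of 1/kΩ).
By the current-divider rule, I = I_0 · G_k/ΣG = 52.9 × 0.5466 = 28.91 mA.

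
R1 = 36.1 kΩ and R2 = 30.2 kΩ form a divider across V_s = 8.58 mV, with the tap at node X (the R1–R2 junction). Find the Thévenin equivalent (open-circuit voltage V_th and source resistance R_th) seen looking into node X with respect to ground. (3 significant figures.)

V_th ≈ 3.91 mV, R_th ≈ 16.4 kΩ

V_th is the unloaded tap voltage: V_s · R2/(R1+R2) = 8.58 × 0.4555 = 3.908 mV.
Looking into X with the source shorted: R_th = R1·R2/(R1+R2) = 36.10 × 30.2/66.30 = 16.44 kΩ.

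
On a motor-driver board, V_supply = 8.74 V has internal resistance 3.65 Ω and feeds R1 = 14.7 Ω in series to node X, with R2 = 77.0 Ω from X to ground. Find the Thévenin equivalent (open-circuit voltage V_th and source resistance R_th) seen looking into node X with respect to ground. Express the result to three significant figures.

V_th ≈ 7.06 V, R_th ≈ 14.8 Ω

R1' = 3.65 + 14.7 = 18.35 Ω (source resistance + R1).
V_th is the unloaded tap voltage: V_supply · R2/(R1'+R2) = 8.74 × 0.8076 = 7.058 V.
Looking into X with the source shorted: R_th = R1'·R2/(R1'+R2) = 18.35 × 77.0/95.35 = 14.82 Ω.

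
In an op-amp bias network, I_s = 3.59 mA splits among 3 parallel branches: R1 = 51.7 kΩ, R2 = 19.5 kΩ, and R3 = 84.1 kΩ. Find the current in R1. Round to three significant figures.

I ≈ 0.842 mA

ΣG = 1/51.7 + 1/19.5 + 1/84.1 = 0.08252.
By the current-divider rule, I = I_s · G_k/ΣG = 3.59 × 0.2344 = 0.8415 mA.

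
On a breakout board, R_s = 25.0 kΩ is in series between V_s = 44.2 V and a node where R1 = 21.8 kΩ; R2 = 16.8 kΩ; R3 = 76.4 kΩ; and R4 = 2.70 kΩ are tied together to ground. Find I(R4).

Parallel bank: R_p = 1/(1/21.8 + 1/16.8 + 1/76.4 + 1/2.70) = 2.046 kΩ.
Node voltage V_A = V_s · R_p/(R_s + R_p) = 44.2 × 0.07564 = 3.343 V.
Branch current I = V_A/R4 = 3.343/2.70 = 1.238 mA.

I ≈ 1.24 mA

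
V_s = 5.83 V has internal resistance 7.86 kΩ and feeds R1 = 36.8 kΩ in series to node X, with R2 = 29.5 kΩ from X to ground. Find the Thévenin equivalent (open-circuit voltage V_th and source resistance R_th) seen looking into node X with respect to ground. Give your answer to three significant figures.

R1' = 7.86 + 36.8 = 44.66 kΩ (source resistance + R1).
With X open, the divider is unloaded: V_th = 5.83 × 29.5/74.16 = 2.319 V.
With V_s suppressed (replaced by a short), R_th = R1' ‖ R2 = (44.66 × 29.5)/(44.66 + 29.5) = 17.77 kΩ.

V_th ≈ 2.32 V, R_th ≈ 17.8 kΩ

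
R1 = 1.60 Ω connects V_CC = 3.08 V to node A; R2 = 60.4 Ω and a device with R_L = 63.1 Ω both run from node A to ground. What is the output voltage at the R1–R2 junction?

R2 ‖ R_L = (60.4 × 63.1)/(60.4 + 63.1) = 30.86 Ω.
Now apply the divider: V_out = 3.08 × 0.9507 = 2.928 V.
(Unloaded it would be 3.00 V; the load pulls it down.)

V_out ≈ 2.93 V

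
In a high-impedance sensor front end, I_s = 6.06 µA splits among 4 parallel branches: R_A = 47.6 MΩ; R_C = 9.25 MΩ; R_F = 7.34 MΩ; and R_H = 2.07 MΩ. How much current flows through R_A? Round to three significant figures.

Total conductance ΣG = 1/47.6 + 1/9.25 + 1/7.34 + 1/2.07 = 0.7484 (units of 1/MΩ).
Current divider: I(R_A) = I_s · G_k/ΣG = 6.06 × (0.02101/0.7484) = 6.06 × 0.02807 = 0.1701 µA.

I ≈ 0.170 µA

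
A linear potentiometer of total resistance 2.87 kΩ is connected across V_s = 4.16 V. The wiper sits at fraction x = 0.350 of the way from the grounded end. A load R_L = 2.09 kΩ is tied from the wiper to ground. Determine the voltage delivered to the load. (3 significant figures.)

V_out ≈ 1.11 V

The pot divides into 1.866 kΩ above the wiper and 1.004 kΩ below.
(x·R_p) ‖ R_L = 0.6784 kΩ.
Loaded-divider output: V_out = 4.16 × 0.2667 = 1.109 V.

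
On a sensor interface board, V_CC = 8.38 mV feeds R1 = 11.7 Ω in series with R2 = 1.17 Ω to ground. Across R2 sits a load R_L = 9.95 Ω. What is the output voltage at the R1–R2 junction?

First combine the lower leg with the load: R2 ‖ R_L = 1.047 Ω.
Now apply the divider: V_out = 8.38 × 0.08213 = 0.6882 mV.

V_out ≈ 0.688 mV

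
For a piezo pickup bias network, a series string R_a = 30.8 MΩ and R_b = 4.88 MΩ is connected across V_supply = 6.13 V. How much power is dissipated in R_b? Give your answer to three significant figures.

P ≈ 0.144 µW

Series current I = V_supply/ΣR = 6.13/35.68 = 0.1718 µA.
P = I²R = 0.02952 × 4.88 = 0.1440 µW.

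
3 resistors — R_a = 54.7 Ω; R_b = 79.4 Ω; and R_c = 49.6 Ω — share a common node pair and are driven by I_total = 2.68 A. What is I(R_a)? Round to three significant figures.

I ≈ 0.960 A

ΣG = 1/54.7 + 1/79.4 + 1/49.6 = 0.05104.
Current divider: I(R_a) = I_total · G_k/ΣG = 2.68 × (0.01828/0.05104) = 2.68 × 0.3582 = 0.9600 A.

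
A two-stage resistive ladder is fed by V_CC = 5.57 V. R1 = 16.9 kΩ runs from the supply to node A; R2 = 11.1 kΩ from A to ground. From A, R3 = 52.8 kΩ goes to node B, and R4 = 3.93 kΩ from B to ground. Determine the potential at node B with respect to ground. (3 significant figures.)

Looking into the second stage from A: R3 + R4 = 56.73 kΩ appears in parallel with R2.
R2 ‖ (R3+R4) = 9.284 kΩ.
So V_A = 5.57 × 0.3546 = 1.975 V.
Stage 2 is unloaded, so V_B = V_A · R4/(R3+R4) = 1.975 × 3.93/56.73 = 0.1368 V.

V_B ≈ 0.137 V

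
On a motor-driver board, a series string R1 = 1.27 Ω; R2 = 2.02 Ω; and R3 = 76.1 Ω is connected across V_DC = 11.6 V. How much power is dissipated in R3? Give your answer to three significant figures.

Series current I = V_DC/ΣR = 11.6/79.39 = 0.1461 A.
P = I²R = 0.02135 × 76.1 = 1.625 W.

P ≈ 1.62 W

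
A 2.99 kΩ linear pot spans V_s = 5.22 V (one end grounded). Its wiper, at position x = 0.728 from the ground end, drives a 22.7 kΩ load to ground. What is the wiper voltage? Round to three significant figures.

V_out ≈ 3.70 V

The pot divides into 0.8133 kΩ above the wiper and 2.177 kΩ below.
(x·R_p) ‖ R_L = 1.986 kΩ.
Then V_out = V_s · 1.986/(0.8133 + 1.986) = 3.704 V.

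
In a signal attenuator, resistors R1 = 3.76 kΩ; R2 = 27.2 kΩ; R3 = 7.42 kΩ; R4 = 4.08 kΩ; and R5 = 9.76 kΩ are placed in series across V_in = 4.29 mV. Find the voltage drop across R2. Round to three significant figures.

V ≈ 2.23 mV

ΣR = 3.76 + 27.2 + 7.42 + 4.08 + 9.76 = 52.22 kΩ.
Voltage divider: V = V_in · (27.20 / 52.22) = 4.29 × 0.5209 = 2.235 mV.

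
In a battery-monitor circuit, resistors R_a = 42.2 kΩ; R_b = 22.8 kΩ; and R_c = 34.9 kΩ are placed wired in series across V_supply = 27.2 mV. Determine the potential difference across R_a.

Series total: ΣR = 42.2 + 22.8 + 34.9 = 99.90 kΩ.
Voltage divider: V = V_supply · (42.20 / 99.90) = 27.2 × 0.4224 = 11.49 mV.

V ≈ 11.5 mV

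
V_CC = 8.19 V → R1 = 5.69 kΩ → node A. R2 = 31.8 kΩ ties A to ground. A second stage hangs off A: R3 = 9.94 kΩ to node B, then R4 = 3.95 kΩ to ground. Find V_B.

The second stage (R3 + R4 = 13.89 kΩ) loads node A in parallel with R2.
R2 ‖ (R3+R4) = 9.667 kΩ.
So V_A = 8.19 × 0.6295 = 5.156 V.
Stage 2 is unloaded, so V_B = V_A · R4/(R3+R4) = 5.156 × 3.95/13.89 = 1.466 V.

V_B ≈ 1.47 V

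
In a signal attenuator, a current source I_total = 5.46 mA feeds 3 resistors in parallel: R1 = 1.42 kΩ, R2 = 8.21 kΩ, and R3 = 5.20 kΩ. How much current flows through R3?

ΣG = 1/1.42 + 1/8.21 + 1/5.20 = 1.018.
Current divider: I(R3) = I_total · G_k/ΣG = 5.46 × (0.1923/1.018) = 5.46 × 0.1888 = 1.031 mA.

I ≈ 1.03 mA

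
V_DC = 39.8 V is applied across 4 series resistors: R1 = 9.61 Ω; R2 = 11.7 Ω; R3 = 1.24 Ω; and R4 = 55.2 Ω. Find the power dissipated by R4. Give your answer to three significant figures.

P ≈ 14.5 W

ΣR = 77.75 Ω → I = 39.8/77.75 = 0.5119 A.
P = I²R = 0.2620 × 55.2 = 14.46 W.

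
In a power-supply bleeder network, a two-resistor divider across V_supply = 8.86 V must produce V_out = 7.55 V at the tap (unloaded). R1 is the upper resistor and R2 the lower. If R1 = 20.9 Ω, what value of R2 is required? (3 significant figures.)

R2 ≈ 120 Ω

V_out/V_supply = R2/(R1+R2) = 0.8521.
So R2 = R1 · V_out/(V_supply − V_out) = 20.9 × 7.55/(8.86 − 7.55) = 20.9 × 5.763 = 120.5 Ω.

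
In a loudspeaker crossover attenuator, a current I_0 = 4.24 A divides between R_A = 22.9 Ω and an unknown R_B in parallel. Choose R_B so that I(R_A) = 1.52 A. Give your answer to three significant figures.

Two-branch current divider: I_A = I_0 · R_B/(R_A + R_B).
1.52/4.24 = R_B/(R_A + R_B) → R_B = R_A · (0.3585)/(1 − 0.3585) = 22.9 × 0.5588 = 12.80 Ω.

R_B ≈ 12.8 Ω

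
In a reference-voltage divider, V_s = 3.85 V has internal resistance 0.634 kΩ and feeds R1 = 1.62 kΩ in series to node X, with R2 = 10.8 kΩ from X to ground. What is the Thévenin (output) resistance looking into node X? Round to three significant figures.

R_th ≈ 1.86 kΩ

R1' = 0.634 + 1.62 = 2.254 kΩ (source resistance + R1).
With V_s suppressed (replaced by a short), R_th = R1' ‖ R2 = (2.254 × 10.8)/(2.254 + 10.8) = 1.865 kΩ.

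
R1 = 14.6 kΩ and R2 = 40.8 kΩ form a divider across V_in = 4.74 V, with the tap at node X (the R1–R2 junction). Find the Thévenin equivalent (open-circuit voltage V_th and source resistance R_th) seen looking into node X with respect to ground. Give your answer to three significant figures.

V_th ≈ 3.49 V, R_th ≈ 10.8 kΩ

Open-circuit (no load on X): V_th = V_in · R2/(R1 + R2) = 4.74 × 40.8/(14.60 + 40.8) = 3.491 V.
Zeroing V_in shorts the top of R1 to ground, so R_th = R1 ‖ R2 = 10.75 kΩ.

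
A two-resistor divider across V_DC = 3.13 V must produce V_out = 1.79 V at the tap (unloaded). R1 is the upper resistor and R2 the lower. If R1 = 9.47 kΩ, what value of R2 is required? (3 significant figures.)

R2 ≈ 12.7 kΩ

Required fraction k = V_out/V_DC = 0.5719.
R2 = R1 · 0.5719/(1 − 0.5719) = 12.65 kΩ.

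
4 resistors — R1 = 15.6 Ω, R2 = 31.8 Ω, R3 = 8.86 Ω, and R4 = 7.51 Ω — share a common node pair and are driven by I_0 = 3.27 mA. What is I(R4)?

I ≈ 1.27 mA

ΣG = 1/15.6 + 1/31.8 + 1/8.86 + 1/7.51 = 0.3416.
R4 takes the fraction G_k/ΣG = 0.1332/0.3416 = 0.3898, so I = 3.27 × 0.3898 = 1.275 mA.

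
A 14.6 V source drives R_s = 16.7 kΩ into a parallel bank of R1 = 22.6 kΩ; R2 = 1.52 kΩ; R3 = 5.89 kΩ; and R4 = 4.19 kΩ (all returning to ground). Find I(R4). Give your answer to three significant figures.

I ≈ 0.178 mA

Combine the parallel branches: R_p = (1/22.6 + 1/1.52 + 1/5.89 + 1/4.19)⁻¹ = 0.9004 kΩ.
Node voltage V_A = V_s · R_p/(R_s + R_p) = 14.6 × 0.05116 = 0.7469 V.
I(R4) = V_A / R4 = 0.7469/4.19 = 0.1783 mA.
(Equivalently: I_total = 0.8295 mA, then current-divider fraction G_k/ΣG = 0.2149.)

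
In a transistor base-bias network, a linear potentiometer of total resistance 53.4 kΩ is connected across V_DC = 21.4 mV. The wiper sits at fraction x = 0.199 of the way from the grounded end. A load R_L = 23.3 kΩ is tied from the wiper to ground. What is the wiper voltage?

V_out ≈ 3.12 mV

Split the track: R_lower = x·R_p = 10.63 kΩ, R_upper = (1−x)·R_p = 42.77 kΩ.
(x·R_p) ‖ R_L = 7.298 kΩ.
Loaded-divider output: V_out = 21.4 × 0.1458 = 3.119 mV.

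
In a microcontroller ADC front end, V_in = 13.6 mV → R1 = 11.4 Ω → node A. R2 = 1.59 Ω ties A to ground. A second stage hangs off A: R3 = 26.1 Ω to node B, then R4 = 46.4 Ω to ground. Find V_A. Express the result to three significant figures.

Node A sees R2 in parallel with the series input of stage 2, R3 + R4 = 72.50 Ω.
Effective lower resistance at A: R2 ‖ 72.50 = 1.556 Ω.
First divider: V_A = V_in · 1.556/(11.4 + 1.556) = 1.633 mV.

V_A ≈ 1.63 mV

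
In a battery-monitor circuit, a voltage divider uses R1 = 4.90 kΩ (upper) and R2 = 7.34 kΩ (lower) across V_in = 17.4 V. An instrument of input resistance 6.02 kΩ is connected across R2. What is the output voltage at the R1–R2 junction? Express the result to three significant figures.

V_out ≈ 7.01 V

The load sits in parallel with R2, giving an effective lower resistance R2' = R2·R_L/(R2+R_L) = 3.307 kΩ.
Voltage divider with the loaded lower leg: V_out = 17.4 × 3.307/(4.90 + 3.307) = 17.4 × 0.4030 = 7.012 V.
(Unloaded it would be 10.4 V; the load pulls it down.)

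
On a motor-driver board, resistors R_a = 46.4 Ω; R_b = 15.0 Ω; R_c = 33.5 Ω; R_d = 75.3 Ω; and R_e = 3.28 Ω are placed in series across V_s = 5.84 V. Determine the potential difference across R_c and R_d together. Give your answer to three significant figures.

Total series resistance ΣR = 46.4 + 15.0 + 33.5 + 75.3 + 3.28 = 173.5 Ω.
R_{R_c..R_d} = 33.5 + 75.3 = 108.8 Ω.
By the voltage-divider rule, V = 5.84 × 108.8/173.5 = 3.663 V.

V ≈ 3.66 V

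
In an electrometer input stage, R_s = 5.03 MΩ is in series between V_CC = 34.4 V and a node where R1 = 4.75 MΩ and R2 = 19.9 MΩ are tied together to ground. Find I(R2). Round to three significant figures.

Parallel bank: R_p = 1/(1/4.75 + 1/19.9) = 3.835 MΩ.
V_A = 34.4 × 3.835/8.865 = 14.88 V.
I(R2) = V_A / R2 = 14.88/19.9 = 0.7478 µA.
(Equivalently: I_total = 3.881 µA, then current-divider fraction G_k/ΣG = 0.1927.)

I ≈ 0.748 µA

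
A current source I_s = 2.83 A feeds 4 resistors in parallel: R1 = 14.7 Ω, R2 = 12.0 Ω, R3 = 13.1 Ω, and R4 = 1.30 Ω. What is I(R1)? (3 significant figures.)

Total conductance ΣG = 1/14.7 + 1/12.0 + 1/13.1 + 1/1.30 = 0.9969 (units of 1/Ω).
Current divider: I(R1) = I_s · G_k/ΣG = 2.83 × (0.06803/0.9969) = 2.83 × 0.06824 = 0.1931 A.

I ≈ 0.193 A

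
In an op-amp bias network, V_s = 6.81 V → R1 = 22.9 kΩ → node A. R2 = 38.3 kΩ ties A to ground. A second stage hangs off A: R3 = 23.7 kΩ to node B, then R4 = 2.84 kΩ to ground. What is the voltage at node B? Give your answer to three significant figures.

V_B ≈ 0.296 V

Node A sees R2 in parallel with the series input of stage 2, R3 + R4 = 26.54 kΩ.
Effective lower resistance at A: R2 ‖ 26.54 = 15.68 kΩ.
First divider: V_A = V_s · 15.68/(22.9 + 15.68) = 2.767 V.
V_B = V_A × 0.1070 = 0.2961 V.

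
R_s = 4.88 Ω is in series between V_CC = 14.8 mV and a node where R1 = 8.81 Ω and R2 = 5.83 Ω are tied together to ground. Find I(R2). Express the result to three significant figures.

I ≈ 1.06 mA

Equivalent of the parallel group: R_p = 3.508 Ω.
V_A = 14.8 × 3.508/8.388 = 6.190 mV.
I(R2) = V_A / R2 = 6.190/5.83 = 1.062 mA.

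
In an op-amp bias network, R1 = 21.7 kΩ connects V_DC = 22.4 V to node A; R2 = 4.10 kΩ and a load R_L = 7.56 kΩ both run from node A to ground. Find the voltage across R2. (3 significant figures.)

The load sits in parallel with R2, giving an effective lower resistance R2' = R2·R_L/(R2+R_L) = 2.658 kΩ.
Voltage divider with the loaded lower leg: V_out = 22.4 × 2.658/(21.7 + 2.658) = 22.4 × 0.1091 = 2.445 V.

V_out ≈ 2.44 V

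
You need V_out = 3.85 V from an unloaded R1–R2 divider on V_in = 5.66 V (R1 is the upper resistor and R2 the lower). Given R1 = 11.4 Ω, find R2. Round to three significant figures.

R2 ≈ 24.2 Ω

The divider ratio is R2/(R1+R2) = 3.85/5.66 = 0.6802.
Rearranging, R2 = R1·k/(1−k) = 11.4 × 2.127 = 24.25 Ω.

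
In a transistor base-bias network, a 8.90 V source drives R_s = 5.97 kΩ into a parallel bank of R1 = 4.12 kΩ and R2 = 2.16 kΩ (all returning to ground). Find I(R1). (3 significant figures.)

I ≈ 0.414 mA

Equivalent of the parallel group: R_p = 1.417 kΩ.
V_A = 8.90 × 1.417/7.387 = 1.707 V.
Branch current I = V_A/R1 = 1.707/4.12 = 0.4144 mA.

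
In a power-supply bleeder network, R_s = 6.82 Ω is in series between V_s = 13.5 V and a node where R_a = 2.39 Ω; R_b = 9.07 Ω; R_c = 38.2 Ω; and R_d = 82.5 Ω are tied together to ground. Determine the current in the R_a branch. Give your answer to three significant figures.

Equivalent of the parallel group: R_p = 1.764 Ω.
Node voltage V_A = V_s · R_p/(R_s + R_p) = 13.5 × 0.2055 = 2.774 V.
I(R_a) = V_A / R_a = 2.774/2.39 = 1.161 A.

I ≈ 1.16 A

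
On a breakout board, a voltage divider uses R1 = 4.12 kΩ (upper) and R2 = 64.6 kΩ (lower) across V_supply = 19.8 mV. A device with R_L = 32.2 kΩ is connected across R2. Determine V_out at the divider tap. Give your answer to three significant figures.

R2 ‖ R_L = (64.6 × 32.2)/(64.6 + 32.2) = 21.49 kΩ.
Then V_out = V_supply · R2'/(R1 + R2') = 19.8 × 21.49/25.61 = 16.61 mV.
(Unloaded it would be 18.6 mV; the load pulls it down.)

V_out ≈ 16.6 mV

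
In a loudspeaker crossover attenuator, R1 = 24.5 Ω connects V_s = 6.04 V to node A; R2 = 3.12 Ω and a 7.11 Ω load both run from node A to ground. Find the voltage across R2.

V_out ≈ 0.491 V

R2 ‖ R_L = (3.12 × 7.11)/(3.12 + 7.11) = 2.168 Ω.
Now apply the divider: V_out = 6.04 × 0.08131 = 0.4911 V.
(Unloaded it would be 0.682 V; the load pulls it down.)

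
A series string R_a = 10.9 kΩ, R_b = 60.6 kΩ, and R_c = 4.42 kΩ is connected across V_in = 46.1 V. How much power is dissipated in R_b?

ΣR = 75.92 kΩ → I = 46.1/75.92 = 0.6072 mA.
P(R_b) = I²·R_b = (0.6072)² × 60.6 = 22.34 mW.

P ≈ 22.3 mW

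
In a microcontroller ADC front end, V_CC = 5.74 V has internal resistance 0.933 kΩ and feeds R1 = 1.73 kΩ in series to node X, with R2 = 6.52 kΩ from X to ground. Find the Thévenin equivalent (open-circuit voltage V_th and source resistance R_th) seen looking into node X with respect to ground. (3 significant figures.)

V_th ≈ 4.08 V, R_th ≈ 1.89 kΩ

R1' = 0.933 + 1.73 = 2.663 kΩ (source resistance + R1).
Open-circuit (no load on X): V_th = V_CC · R2/(R1' + R2) = 5.74 × 6.52/(2.663 + 6.52) = 4.075 V.
With V_CC suppressed (replaced by a short), R_th = R1' ‖ R2 = (2.663 × 6.52)/(2.663 + 6.52) = 1.891 kΩ.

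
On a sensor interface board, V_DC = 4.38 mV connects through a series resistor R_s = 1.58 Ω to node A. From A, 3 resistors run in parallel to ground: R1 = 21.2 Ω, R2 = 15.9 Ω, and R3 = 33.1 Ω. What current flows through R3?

Equivalent of the parallel group: R_p = 7.129 Ω.
Node voltage V_A = V_DC · R_p/(R_s + R_p) = 4.38 × 0.8186 = 3.585 mV.
I(R3) = V_A / R3 = 3.585/33.1 = 0.1083 mA.
(Check via current divider: I_total = 0.5029 mA; share G_k/ΣG = 0.2154 → same result.)

I ≈ 0.108 mA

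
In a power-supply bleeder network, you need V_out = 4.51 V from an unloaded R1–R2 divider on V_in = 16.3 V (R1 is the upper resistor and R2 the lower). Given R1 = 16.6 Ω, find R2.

The divider ratio is R2/(R1+R2) = 4.51/16.3 = 0.2767.
Rearranging, R2 = R1·k/(1−k) = 16.6 × 0.3825 = 6.350 Ω.

R2 ≈ 6.35 Ω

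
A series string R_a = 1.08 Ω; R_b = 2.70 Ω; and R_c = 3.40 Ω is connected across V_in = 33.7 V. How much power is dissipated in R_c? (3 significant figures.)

P ≈ 74.9 W

ΣR = 7.180 Ω → I = 33.7/7.180 = 4.694 A.
P = I²R = 22.03 × 3.40 = 74.90 W.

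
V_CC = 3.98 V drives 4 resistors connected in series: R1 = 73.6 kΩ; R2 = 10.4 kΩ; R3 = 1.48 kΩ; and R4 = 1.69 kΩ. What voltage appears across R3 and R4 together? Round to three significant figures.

ΣR = 73.6 + 10.4 + 1.48 + 1.69 = 87.17 kΩ.
R_{R3..R4} = 1.48 + 1.69 = 3.170 kΩ.
V = V_CC · R/ΣR = 3.98 × 0.03637 = 0.1447 V.

V ≈ 0.145 V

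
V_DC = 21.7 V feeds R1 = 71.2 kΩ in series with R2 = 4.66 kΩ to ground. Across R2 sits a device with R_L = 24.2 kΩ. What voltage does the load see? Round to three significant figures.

V_out ≈ 1.13 V

First combine the lower leg with the load: R2 ‖ R_L = 3.908 kΩ.
Voltage divider with the loaded lower leg: V_out = 21.7 × 3.908/(71.2 + 3.908) = 21.7 × 0.05203 = 1.129 V.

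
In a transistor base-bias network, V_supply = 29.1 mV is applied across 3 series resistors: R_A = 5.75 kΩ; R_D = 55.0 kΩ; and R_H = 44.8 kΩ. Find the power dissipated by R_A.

P ≈ 0.437 nW

ΣR = 105.5 kΩ → I = 29.1/105.5 = 0.2757 µA.
P = I²R = 0.07601 × 5.75 = 0.4371 nW.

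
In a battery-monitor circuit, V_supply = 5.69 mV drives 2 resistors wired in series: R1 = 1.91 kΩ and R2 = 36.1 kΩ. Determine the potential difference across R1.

Series total: ΣR = 1.91 + 36.1 = 38.01 kΩ.
Voltage divider: V = V_supply · (1.910 / 38.01) = 5.69 × 0.05025 = 0.2859 mV.

V ≈ 0.286 mV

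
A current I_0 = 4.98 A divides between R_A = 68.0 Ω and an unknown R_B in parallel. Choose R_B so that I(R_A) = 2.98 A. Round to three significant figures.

R_B ≈ 101 Ω

Two-branch current divider: I_A = I_0 · R_B/(R_A + R_B).
With f = 0.5984, R_B = R_A · f/(1−f) = 68.0 × 1.490 = 101.3 Ω.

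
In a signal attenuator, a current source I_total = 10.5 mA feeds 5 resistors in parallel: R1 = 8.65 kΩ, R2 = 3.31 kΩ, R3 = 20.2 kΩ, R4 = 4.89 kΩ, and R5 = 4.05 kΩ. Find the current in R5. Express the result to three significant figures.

I ≈ 2.82 mA

ΣG = 1/8.65 + 1/3.31 + 1/20.2 + 1/4.89 + 1/4.05 = 0.9186.
Current divider: I(R5) = I_total · G_k/ΣG = 10.5 × (0.2469/0.9186) = 10.5 × 0.2688 = 2.822 mA.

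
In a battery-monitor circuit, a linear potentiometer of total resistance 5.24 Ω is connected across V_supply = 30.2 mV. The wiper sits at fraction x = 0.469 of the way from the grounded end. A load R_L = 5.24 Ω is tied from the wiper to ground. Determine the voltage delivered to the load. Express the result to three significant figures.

V_out ≈ 11.3 mV

The pot divides into 2.782 Ω above the wiper and 2.458 Ω below.
Lower segment in parallel with the load: 2.458 ‖ 5.24 = 1.673 Ω.
Loaded-divider output: V_out = 30.2 × 0.3755 = 11.34 mV.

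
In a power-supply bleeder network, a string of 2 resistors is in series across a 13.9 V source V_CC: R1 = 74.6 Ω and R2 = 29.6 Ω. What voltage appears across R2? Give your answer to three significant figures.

Total series resistance ΣR = 74.6 + 29.6 = 104.2 Ω.
V = V_CC · R/ΣR = 13.9 × 0.2841 = 3.949 V.

V ≈ 3.95 V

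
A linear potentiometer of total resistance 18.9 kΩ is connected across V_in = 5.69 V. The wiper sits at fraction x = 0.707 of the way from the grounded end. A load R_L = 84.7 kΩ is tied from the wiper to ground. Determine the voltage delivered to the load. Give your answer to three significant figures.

V_out ≈ 3.85 V

The pot divides into 5.538 kΩ above the wiper and 13.36 kΩ below.
R_L loads the lower segment: effective lower R = 11.54 kΩ.
V_out = 5.69 × 11.54/(5.538 + 11.54) = 3.845 V.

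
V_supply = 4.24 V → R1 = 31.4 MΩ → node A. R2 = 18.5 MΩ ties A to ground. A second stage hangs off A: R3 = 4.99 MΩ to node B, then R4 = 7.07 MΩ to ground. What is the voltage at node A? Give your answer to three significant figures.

Node A sees R2 in parallel with the series input of stage 2, R3 + R4 = 12.06 MΩ.
Effective lower resistance at A: R2 ‖ 12.06 = 7.301 MΩ.
V_A = 4.24 × 7.301/(31.4 + 7.301) = 0.7999 V.

V_A ≈ 0.800 V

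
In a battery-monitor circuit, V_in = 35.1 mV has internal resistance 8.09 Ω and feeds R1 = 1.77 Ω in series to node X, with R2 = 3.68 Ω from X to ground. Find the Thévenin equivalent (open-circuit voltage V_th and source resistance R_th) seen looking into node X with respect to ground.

V_th ≈ 9.54 mV, R_th ≈ 2.68 Ω

R1' = 8.09 + 1.77 = 9.860 Ω (source resistance + R1).
V_th is the unloaded tap voltage: V_in · R2/(R1'+R2) = 35.1 × 0.2718 = 9.540 mV.
With V_in suppressed (replaced by a short), R_th = R1' ‖ R2 = (9.860 × 3.68)/(9.860 + 3.68) = 2.680 Ω.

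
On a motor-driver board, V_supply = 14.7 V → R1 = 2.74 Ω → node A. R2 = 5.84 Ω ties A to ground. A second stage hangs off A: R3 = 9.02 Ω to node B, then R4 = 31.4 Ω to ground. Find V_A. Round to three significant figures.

Looking into the second stage from A: R3 + R4 = 40.42 Ω appears in parallel with R2.
Effective lower resistance at A: R2 ‖ 40.42 = 5.103 Ω.
First divider: V_A = V_supply · 5.103/(2.74 + 5.103) = 9.564 V.

V_A ≈ 9.56 V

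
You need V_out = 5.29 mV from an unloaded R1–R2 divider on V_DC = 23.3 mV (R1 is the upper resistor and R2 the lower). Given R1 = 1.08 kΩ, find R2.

R2 ≈ 0.317 kΩ

The divider ratio is R2/(R1+R2) = 5.29/23.3 = 0.2270.
R2 = R1 · 0.2270/(1 − 0.2270) = 0.3172 kΩ.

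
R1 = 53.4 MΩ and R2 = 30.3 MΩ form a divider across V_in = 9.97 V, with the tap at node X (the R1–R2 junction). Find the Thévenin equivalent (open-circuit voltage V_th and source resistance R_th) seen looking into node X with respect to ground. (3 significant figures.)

V_th ≈ 3.61 V, R_th ≈ 19.3 MΩ

V_th is the unloaded tap voltage: V_in · R2/(R1+R2) = 9.97 × 0.3620 = 3.609 V.
With V_in suppressed (replaced by a short), R_th = R1 ‖ R2 = (53.40 × 30.3)/(53.40 + 30.3) = 19.33 MΩ.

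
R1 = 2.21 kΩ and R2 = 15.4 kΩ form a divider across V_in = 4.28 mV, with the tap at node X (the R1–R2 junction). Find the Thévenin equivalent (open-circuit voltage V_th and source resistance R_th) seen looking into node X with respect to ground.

V_th is the unloaded tap voltage: V_in · R2/(R1+R2) = 4.28 × 0.8745 = 3.743 mV.
Looking into X with the source shorted: R_th = R1·R2/(R1+R2) = 2.210 × 15.4/17.61 = 1.933 kΩ.

V_th ≈ 3.74 mV, R_th ≈ 1.93 kΩ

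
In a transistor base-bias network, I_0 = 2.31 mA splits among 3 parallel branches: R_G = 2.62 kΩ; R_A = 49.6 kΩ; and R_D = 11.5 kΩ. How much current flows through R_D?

Total conductance ΣG = 1/2.62 + 1/49.6 + 1/11.5 = 0.4888 (units of 1/kΩ).
R_D takes the fraction G_k/ΣG = 0.08696/0.4888 = 0.1779, so I = 2.31 × 0.1779 = 0.4109 mA.

I ≈ 0.411 mA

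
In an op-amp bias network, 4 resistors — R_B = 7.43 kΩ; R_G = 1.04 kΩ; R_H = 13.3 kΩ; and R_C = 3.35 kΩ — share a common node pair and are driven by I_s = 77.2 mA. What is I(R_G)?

Total conductance ΣG = 1/7.43 + 1/1.04 + 1/13.3 + 1/3.35 = 1.470 (units of 1/kΩ).
Current divider: I(R_G) = I_s · G_k/ΣG = 77.2 × (0.9615/1.470) = 77.2 × 0.6542 = 50.50 mA.

I ≈ 50.5 mA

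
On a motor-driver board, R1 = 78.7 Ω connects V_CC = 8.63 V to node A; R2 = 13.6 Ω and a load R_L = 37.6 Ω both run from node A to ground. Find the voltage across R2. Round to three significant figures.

First combine the lower leg with the load: R2 ‖ R_L = 9.988 Ω.
Then V_out = V_CC · R2'/(R1 + R2') = 8.63 × 9.988/88.69 = 0.9719 V.

V_out ≈ 0.972 V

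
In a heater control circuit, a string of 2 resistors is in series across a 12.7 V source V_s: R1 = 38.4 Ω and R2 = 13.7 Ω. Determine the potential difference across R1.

V ≈ 9.36 V

Total series resistance ΣR = 38.4 + 13.7 = 52.10 Ω.
Voltage divider: V = V_s · (38.40 / 52.10) = 12.7 × 0.7370 = 9.360 V.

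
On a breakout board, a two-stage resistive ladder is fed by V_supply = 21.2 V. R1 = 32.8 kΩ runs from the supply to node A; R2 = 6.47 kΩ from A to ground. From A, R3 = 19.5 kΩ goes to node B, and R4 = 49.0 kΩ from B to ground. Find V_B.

Looking into the second stage from A: R3 + R4 = 68.50 kΩ appears in parallel with R2.
R2 ‖ (R3+R4) = 5.912 kΩ.
V_A = 21.2 × 5.912/(32.8 + 5.912) = 3.237 V.
Stage 2 is unloaded, so V_B = V_A · R4/(R3+R4) = 3.237 × 49.0/68.50 = 2.316 V.

V_B ≈ 2.32 V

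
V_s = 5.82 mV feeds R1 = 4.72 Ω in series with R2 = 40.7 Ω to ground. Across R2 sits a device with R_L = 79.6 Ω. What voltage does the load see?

R2 ‖ R_L = (40.7 × 79.6)/(40.7 + 79.6) = 26.93 Ω.
Now apply the divider: V_out = 5.82 × 0.8509 = 4.952 mV.

V_out ≈ 4.95 mV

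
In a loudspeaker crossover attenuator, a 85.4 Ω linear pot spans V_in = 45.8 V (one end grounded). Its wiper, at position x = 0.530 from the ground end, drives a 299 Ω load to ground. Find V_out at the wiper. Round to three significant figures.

V_out ≈ 22.7 V

Split the track: R_lower = x·R_p = 45.26 Ω, R_upper = (1−x)·R_p = 40.14 Ω.
R_L loads the lower segment: effective lower R = 39.31 Ω.
Then V_out = V_in · 39.31/(40.14 + 39.31) = 22.66 V.
(Unloaded: V_out = x·V_in = 24.3 V.)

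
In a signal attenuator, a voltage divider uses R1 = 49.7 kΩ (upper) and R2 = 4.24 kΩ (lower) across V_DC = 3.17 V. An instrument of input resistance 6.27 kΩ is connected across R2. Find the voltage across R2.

R2 ‖ R_L = (4.24 × 6.27)/(4.24 + 6.27) = 2.529 kΩ.
Voltage divider with the loaded lower leg: V_out = 3.17 × 2.529/(49.7 + 2.529) = 3.17 × 0.04843 = 0.1535 V.

V_out ≈ 0.154 V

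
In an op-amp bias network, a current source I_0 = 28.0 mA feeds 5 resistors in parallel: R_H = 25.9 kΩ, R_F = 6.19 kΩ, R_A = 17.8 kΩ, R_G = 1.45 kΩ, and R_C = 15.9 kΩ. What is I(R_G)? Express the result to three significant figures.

ΣG = 1/25.9 + 1/6.19 + 1/17.8 + 1/1.45 + 1/15.9 = 1.009.
Current divider: I(R_G) = I_0 · G_k/ΣG = 28.0 × (0.6897/1.009) = 28.0 × 0.6836 = 19.14 mA.

I ≈ 19.1 mA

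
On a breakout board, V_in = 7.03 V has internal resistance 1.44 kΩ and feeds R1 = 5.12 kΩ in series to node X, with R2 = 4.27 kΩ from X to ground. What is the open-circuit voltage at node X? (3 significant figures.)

R1' = 1.44 + 5.12 = 6.560 kΩ (source resistance + R1).
Open-circuit (no load on X): V_th = V_in · R2/(R1' + R2) = 7.03 × 4.27/(6.560 + 4.27) = 2.772 V.

V_th ≈ 2.77 V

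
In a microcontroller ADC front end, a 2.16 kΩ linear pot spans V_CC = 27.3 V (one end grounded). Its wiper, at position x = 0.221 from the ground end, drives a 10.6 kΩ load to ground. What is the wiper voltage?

V_out ≈ 5.83 V

Split the track: R_lower = x·R_p = 0.4774 kΩ, R_upper = (1−x)·R_p = 1.683 kΩ.
Lower segment in parallel with the load: 0.4774 ‖ 10.6 = 0.4568 kΩ.
Then V_out = V_CC · 0.4568/(1.683 + 0.4568) = 5.829 V.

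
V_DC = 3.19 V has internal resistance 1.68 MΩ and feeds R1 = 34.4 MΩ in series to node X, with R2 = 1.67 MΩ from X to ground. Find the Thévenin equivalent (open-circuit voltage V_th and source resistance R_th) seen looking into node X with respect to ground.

R1' = 1.68 + 34.4 = 36.08 MΩ (source resistance + R1).
Open-circuit (no load on X): V_th = V_DC · R2/(R1' + R2) = 3.19 × 1.67/(36.08 + 1.67) = 0.1411 V.
With V_DC suppressed (replaced by a short), R_th = R1' ‖ R2 = (36.08 × 1.67)/(36.08 + 1.67) = 1.596 MΩ.

V_th ≈ 0.141 V, R_th ≈ 1.60 MΩ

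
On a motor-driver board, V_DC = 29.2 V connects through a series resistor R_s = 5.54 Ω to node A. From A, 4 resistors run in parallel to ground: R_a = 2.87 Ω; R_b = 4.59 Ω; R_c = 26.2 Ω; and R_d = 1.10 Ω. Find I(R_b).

I ≈ 0.678 A

Combine the parallel branches: R_p = (1/2.87 + 1/4.59 + 1/26.2 + 1/1.10)⁻¹ = 0.6607 Ω.
V_A = 29.2 × 0.6607/6.201 = 3.111 V.
Branch current I = V_A/R_b = 3.111/4.59 = 0.6778 A.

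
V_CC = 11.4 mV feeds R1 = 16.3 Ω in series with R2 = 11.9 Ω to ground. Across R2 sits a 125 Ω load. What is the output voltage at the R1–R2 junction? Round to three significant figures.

V_out ≈ 4.56 mV

First combine the lower leg with the load: R2 ‖ R_L = 10.87 Ω.
Now apply the divider: V_out = 11.4 × 0.4000 = 4.560 mV.
(Unloaded it would be 4.81 mV; the load pulls it down.)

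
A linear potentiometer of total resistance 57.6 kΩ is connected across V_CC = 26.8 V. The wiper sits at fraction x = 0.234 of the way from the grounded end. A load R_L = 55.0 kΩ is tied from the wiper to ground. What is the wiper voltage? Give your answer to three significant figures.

The pot divides into 44.12 kΩ above the wiper and 13.48 kΩ below.
R_L loads the lower segment: effective lower R = 10.83 kΩ.
Loaded-divider output: V_out = 26.8 × 0.1970 = 5.280 V.

V_out ≈ 5.28 V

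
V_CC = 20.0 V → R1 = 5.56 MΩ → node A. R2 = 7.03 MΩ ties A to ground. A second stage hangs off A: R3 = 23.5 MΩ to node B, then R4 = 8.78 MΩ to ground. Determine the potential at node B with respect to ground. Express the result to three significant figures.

V_B ≈ 2.77 V

Node A sees R2 in parallel with the series input of stage 2, R3 + R4 = 32.28 MΩ.
R2 ‖ (R3+R4) = 5.773 MΩ.
First divider: V_A = V_CC · 5.773/(5.56 + 5.773) = 10.19 V.
Then the unloaded second divider: V_B = V_A × R4/(R3+R4) = 10.19 × 0.2720 = 2.771 V.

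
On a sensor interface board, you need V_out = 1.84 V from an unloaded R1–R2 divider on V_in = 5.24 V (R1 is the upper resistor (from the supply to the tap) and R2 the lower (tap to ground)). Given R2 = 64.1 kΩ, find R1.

R1 ≈ 118 kΩ

The divider ratio is R2/(R1+R2) = 1.84/5.24 = 0.3511.
So R1 = R2 · (V_in/V_out − 1) = 64.1 × (5.24/1.84 − 1) = 64.1 × 1.848 = 118.4 kΩ.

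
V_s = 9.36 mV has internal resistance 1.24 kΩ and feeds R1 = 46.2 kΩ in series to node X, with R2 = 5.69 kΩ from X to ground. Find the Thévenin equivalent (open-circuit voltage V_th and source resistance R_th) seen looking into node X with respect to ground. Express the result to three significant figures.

V_th ≈ 1.00 mV, R_th ≈ 5.08 kΩ

R1' = 1.24 + 46.2 = 47.44 kΩ (source resistance + R1).
Open-circuit (no load on X): V_th = V_s · R2/(R1' + R2) = 9.36 × 5.69/(47.44 + 5.69) = 1.002 mV.
Zeroing V_s shorts the top of R1' to ground, so R_th = R1' ‖ R2 = 5.081 kΩ.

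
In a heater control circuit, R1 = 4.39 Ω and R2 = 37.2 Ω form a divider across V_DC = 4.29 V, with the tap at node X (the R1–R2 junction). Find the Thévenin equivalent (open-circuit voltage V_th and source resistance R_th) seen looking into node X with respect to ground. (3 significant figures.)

Open-circuit (no load on X): V_th = V_DC · R2/(R1 + R2) = 4.29 × 37.2/(4.390 + 37.2) = 3.837 V.
Looking into X with the source shorted: R_th = R1·R2/(R1+R2) = 4.390 × 37.2/41.59 = 3.927 Ω.

V_th ≈ 3.84 V, R_th ≈ 3.93 Ω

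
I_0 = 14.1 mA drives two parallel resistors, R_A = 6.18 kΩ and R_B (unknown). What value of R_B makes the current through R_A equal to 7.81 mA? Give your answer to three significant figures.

R_B ≈ 7.67 kΩ

The fraction through R_A equals R_B/(R_A+R_B).
With f = 0.5539, R_B = R_A · f/(1−f) = 6.18 × 1.242 = 7.673 kΩ.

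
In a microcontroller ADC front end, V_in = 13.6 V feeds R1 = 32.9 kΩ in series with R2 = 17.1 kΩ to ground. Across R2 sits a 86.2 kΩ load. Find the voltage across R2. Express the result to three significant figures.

V_out ≈ 4.11 V

The load sits in parallel with R2, giving an effective lower resistance R2' = R2·R_L/(R2+R_L) = 14.27 kΩ.
Now apply the divider: V_out = 13.6 × 0.3025 = 4.114 V.
(Unloaded it would be 4.65 V; the load pulls it down.)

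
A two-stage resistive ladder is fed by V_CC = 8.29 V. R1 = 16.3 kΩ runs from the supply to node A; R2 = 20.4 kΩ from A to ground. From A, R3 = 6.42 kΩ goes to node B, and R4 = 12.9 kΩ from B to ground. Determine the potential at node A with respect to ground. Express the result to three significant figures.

Node A sees R2 in parallel with the series input of stage 2, R3 + R4 = 19.32 kΩ.
R2 ‖ (R3+R4) = 9.923 kΩ.
V_A = 8.29 × 9.923/(16.3 + 9.923) = 3.137 V.

V_A ≈ 3.14 V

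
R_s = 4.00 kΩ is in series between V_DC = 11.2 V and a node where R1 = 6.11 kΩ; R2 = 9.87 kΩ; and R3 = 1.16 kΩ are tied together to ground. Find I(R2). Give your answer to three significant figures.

Equivalent of the parallel group: R_p = 0.8873 kΩ.
V_A by voltage divider: V_A = 11.2 × 0.8873/(4.00 + 0.8873) = 2.033 V.
Branch current I = V_A/R2 = 2.033/9.87 = 0.2060 mA.

I ≈ 0.206 mA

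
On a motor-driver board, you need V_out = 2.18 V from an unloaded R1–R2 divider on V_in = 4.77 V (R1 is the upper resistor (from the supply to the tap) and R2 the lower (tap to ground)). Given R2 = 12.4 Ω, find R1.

Required fraction k = V_out/V_in = 0.4570.
R1 = R2·(1/k − 1) = 12.4 × 1.188 = 14.73 Ω.

R1 ≈ 14.7 Ω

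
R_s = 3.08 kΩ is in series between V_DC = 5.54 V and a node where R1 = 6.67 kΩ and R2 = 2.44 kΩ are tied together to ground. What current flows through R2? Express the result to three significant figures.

Combine the parallel branches: R_p = (1/6.67 + 1/2.44)⁻¹ = 1.786 kΩ.
V_A = 5.54 × 1.786/4.866 = 2.034 V.
I(R2) = V_A / R2 = 2.034/2.44 = 0.8335 mA.

I ≈ 0.833 mA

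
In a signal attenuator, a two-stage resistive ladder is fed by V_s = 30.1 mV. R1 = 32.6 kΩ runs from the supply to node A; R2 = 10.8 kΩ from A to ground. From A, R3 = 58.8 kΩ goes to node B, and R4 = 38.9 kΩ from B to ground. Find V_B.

V_B ≈ 2.75 mV

Looking into the second stage from A: R3 + R4 = 97.70 kΩ appears in parallel with R2.
Effective lower resistance at A: R2 ‖ 97.70 = 9.725 kΩ.
So V_A = 30.1 × 0.2298 = 6.916 mV.
V_B = V_A × 0.3982 = 2.754 mV.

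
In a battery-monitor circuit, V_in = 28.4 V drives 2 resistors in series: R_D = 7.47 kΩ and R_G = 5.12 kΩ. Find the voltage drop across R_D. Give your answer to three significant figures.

V ≈ 16.9 V

Total series resistance ΣR = 7.47 + 5.12 = 12.59 kΩ.
By the voltage-divider rule, V = 28.4 × 7.470/12.59 = 16.85 V.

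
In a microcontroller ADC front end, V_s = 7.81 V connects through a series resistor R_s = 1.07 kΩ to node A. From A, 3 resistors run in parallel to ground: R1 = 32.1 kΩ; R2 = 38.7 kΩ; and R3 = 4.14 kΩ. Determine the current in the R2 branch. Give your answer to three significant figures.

I ≈ 0.153 mA

Equivalent of the parallel group: R_p = 3.350 kΩ.
V_A by voltage divider: V_A = 7.81 × 3.350/(1.07 + 3.350) = 5.919 V.
I(R2) = V_A / R2 = 5.919/38.7 = 0.1530 mA.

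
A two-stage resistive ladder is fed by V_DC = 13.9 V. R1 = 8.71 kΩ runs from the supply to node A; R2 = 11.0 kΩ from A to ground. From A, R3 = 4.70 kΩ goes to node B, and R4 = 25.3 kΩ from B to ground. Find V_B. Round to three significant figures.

Node A sees R2 in parallel with the series input of stage 2, R3 + R4 = 30.00 kΩ.
R2 ‖ (R3+R4) = 8.049 kΩ.
V_A = 13.9 × 8.049/(8.71 + 8.049) = 6.676 V.
Then the unloaded second divider: V_B = V_A × R4/(R3+R4) = 6.676 × 0.8433 = 5.630 V.

V_B ≈ 5.63 V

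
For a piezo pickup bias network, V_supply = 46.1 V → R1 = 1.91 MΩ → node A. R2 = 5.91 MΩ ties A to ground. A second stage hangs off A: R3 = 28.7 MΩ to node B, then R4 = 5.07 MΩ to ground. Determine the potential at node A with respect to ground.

V_A ≈ 33.4 V

Looking into the second stage from A: R3 + R4 = 33.77 MΩ appears in parallel with R2.
R2 ‖ (R3+R4) = 5.030 MΩ.
First divider: V_A = V_supply · 5.030/(1.91 + 5.030) = 33.41 V.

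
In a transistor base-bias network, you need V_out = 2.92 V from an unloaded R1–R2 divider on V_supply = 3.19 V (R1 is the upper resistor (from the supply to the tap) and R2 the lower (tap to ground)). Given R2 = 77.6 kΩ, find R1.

Required fraction k = V_out/V_supply = 0.9154.
R1 = R2·(1/k − 1) = 77.6 × 0.09247 = 7.175 kΩ.

R1 ≈ 7.18 kΩ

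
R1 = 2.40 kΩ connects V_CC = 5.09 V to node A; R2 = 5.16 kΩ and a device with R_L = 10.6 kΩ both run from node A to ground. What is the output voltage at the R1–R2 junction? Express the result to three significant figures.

First combine the lower leg with the load: R2 ‖ R_L = 3.471 kΩ.
Then V_out = V_CC · R2'/(R1 + R2') = 5.09 × 3.471/5.871 = 3.009 V.

V_out ≈ 3.01 V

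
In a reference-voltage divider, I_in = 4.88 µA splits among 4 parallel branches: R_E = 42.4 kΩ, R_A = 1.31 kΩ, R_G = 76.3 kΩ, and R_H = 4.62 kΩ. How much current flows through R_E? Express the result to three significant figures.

ΣG = 1/42.4 + 1/1.31 + 1/76.3 + 1/4.62 = 1.017.
Current divider: I(R_E) = I_in · G_k/ΣG = 4.88 × (0.02358/1.017) = 4.88 × 0.02320 = 0.1132 µA.

I ≈ 0.113 µA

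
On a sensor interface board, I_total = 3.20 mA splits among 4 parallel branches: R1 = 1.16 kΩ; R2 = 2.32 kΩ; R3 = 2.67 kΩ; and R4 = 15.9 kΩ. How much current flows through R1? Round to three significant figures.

I ≈ 1.59 mA

Total conductance ΣG = 1/1.16 + 1/2.32 + 1/2.67 + 1/15.9 = 1.731 (units of 1/kΩ).
R1 takes the fraction G_k/ΣG = 0.8621/1.731 = 0.4982, so I = 3.20 × 0.4982 = 1.594 mA.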